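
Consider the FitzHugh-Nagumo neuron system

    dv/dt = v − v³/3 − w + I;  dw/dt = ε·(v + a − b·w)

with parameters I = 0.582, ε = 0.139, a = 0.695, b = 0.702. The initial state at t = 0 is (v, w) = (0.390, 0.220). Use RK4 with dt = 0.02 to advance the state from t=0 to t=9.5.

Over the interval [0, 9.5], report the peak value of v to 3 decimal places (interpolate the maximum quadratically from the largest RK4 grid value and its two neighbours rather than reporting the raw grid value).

max v = 1.658

t=0.000: state=(0.390, 0.220)
step 1 (dt=0.02): k1=(0.732, 0.129), k2=(0.737, 0.130), k3=(0.737, 0.130), k4=(0.742, 0.131); state += dt/6·(k1+2k2+2k3+k4)
t=0.020: state=(0.405, 0.223)
t=0.040: state=(0.420, 0.225)
t=0.060: state=(0.435, 0.228)
continuing one RK4 step at a time; state shown every 25 steps (Δt=0.5):
t=0.500: state=(0.810, 0.297)
t=1.000: state=(1.252, 0.400)
t=1.500: state=(1.543, 0.524)
t=2.000: state=(1.649, 0.656)
t=2.500: state=(1.651, 0.784)
t=3.000: state=(1.610, 0.905)
t=3.500: state=(1.552, 1.016)
t=4.000: state=(1.484, 1.118)
t=4.500: state=(1.411, 1.210)
t=5.000: state=(1.331, 1.292)
t=5.500: state=(1.245, 1.365)
t=6.000: state=(1.149, 1.429)
t=6.500: state=(1.040, 1.482)
t=7.000: state=(0.911, 1.525)
t=7.500: state=(0.751, 1.556)
t=8.000: state=(0.537, 1.573)
t=8.500: state=(0.225, 1.572)
t=9.000: state=(-0.265, 1.544)
t=9.500: state=(-0.984, 1.476)
largest grid value and its neighbours: v(2.220)=1.65809, v(2.240)=1.65819, v(2.260)=1.65818
parabola through these three points peaks at t≈2.249 with v≈1.65820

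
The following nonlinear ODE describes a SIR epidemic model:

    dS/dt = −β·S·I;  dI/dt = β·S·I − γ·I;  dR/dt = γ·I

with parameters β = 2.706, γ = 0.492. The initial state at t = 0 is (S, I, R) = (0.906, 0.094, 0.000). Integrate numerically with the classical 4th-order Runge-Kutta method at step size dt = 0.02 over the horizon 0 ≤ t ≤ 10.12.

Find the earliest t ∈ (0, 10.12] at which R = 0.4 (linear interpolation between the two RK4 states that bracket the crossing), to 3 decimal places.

t=0.000: state=(0.906, 0.094, 0.000)
step 1 (dt=0.02): k1=(-0.230, 0.184, 0.046), k2=(-0.234, 0.187, 0.047), k3=(-0.234, 0.187, 0.047), k4=(-0.238, 0.190, 0.048); state += dt/6·(k1+2k2+2k3+k4)
t=0.020: state=(0.901, 0.098, 0.001)
t=0.040: state=(0.896, 0.102, 0.002)
t=0.060: state=(0.891, 0.106, 0.003)
continuing one RK4 step at a time; state shown every 25 steps (Δt=0.5):
t=0.500: state=(0.736, 0.226, 0.038)
t=1.000: state=(0.480, 0.404, 0.115)
t=1.500: state=(0.255, 0.515, 0.231)
t=2.000: state=(0.126, 0.515, 0.359)
t=2.160: state=(0.101, 0.500, 0.399)
next step: t=2.180: state=(0.098, 0.498, 0.404) — R has crossed 0.4
linear interpolation between t=2.160 (0.39928) and t=2.180 (0.40419) → t≈2.163

t = 2.163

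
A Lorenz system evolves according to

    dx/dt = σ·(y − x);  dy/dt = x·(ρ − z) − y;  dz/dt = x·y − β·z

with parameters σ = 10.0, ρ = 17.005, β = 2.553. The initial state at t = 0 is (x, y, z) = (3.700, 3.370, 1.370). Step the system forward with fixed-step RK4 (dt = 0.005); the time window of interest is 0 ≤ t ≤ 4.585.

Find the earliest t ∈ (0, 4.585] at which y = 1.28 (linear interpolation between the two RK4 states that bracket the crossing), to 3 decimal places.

t=0.000: state=(3.700, 3.370, 1.370)
step 1 (dt=0.005): k1=(-3.300, 54.479, 8.971), k2=(-1.856, 54.132, 9.389), k3=(-1.900, 54.185, 9.396), k4=(-0.496, 53.887, 9.819); state += dt/6·(k1+2k2+2k3+k4)
t=0.005: state=(3.691, 3.641, 1.417)
t=0.010: state=(3.695, 3.909, 1.468)
t=0.015: state=(3.712, 4.176, 1.524)
continuing one RK4 step at a time; state shown every 40 steps (Δt=0.2):
t=0.200: state=(10.219, 15.379, 11.639)
t=0.395: state=(8.236, 1.341, 25.312)
next step: t=0.400: state=(7.891, 1.006, 25.037) — y has crossed 1.28
linear interpolation between t=0.395 (1.34087) and t=0.400 (1.00556) → t≈0.396

t = 0.396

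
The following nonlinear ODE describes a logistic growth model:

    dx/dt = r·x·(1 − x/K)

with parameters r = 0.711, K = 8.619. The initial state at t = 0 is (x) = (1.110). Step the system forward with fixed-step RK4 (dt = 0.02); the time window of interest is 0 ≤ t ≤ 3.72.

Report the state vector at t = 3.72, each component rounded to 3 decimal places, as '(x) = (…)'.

(x) = (5.822)

t=0.000: state=(1.110)
step 1 (dt=0.02): k1=(0.688), k2=(0.691), k3=(0.691), k4=(0.695); state += dt/6·(k1+2k2+2k3+k4)
t=0.020: state=(1.124)
t=0.040: state=(1.138)
t=0.060: state=(1.152)
continuing one RK4 step at a time; state shown every 10 steps (Δt=0.2):
t=0.200: state=(1.255)
t=0.400: state=(1.415)
t=0.600: state=(1.592)
t=0.800: state=(1.784)
t=1.000: state=(1.994)
t=1.200: state=(2.220)
t=1.400: state=(2.462)
t=1.600: state=(2.720)
t=1.800: state=(2.991)
t=2.000: state=(3.275)
t=2.200: state=(3.568)
t=2.400: state=(3.869)
t=2.600: state=(4.173)
t=2.800: state=(4.480)
t=3.000: state=(4.784)
t=3.200: state=(5.084)
t=3.400: state=(5.376)
t=3.600: state=(5.659)
t=3.720: state=(5.822)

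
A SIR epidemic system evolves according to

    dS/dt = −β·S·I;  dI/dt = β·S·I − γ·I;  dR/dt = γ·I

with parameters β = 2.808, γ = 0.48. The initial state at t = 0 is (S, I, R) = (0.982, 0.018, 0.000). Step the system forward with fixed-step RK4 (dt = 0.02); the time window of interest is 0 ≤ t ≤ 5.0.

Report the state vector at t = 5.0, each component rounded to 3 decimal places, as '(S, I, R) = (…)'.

(S, I, R) = (0.011, 0.223, 0.766)

t=0.000: state=(0.982, 0.018, 0.000)
step 1 (dt=0.02): k1=(-0.050, 0.041, 0.009), k2=(-0.051, 0.042, 0.009), k3=(-0.051, 0.042, 0.009), k4=(-0.052, 0.043, 0.009); state += dt/6·(k1+2k2+2k3+k4)
t=0.020: state=(0.981, 0.019, 0.000)
t=0.040: state=(0.980, 0.020, 0.000)
t=0.060: state=(0.979, 0.021, 0.001)
continuing one RK4 step at a time; state shown every 10 steps (Δt=0.2):
t=0.200: state=(0.970, 0.028, 0.002)
t=0.400: state=(0.950, 0.044, 0.006)
t=0.600: state=(0.921, 0.068, 0.011)
t=0.800: state=(0.879, 0.102, 0.019)
t=1.000: state=(0.819, 0.150, 0.031)
t=1.200: state=(0.741, 0.211, 0.048)
t=1.400: state=(0.645, 0.283, 0.072)
t=1.600: state=(0.539, 0.359, 0.103)
t=1.800: state=(0.432, 0.428, 0.140)
t=2.000: state=(0.334, 0.481, 0.184)
t=2.200: state=(0.252, 0.515, 0.232)
t=2.400: state=(0.188, 0.529, 0.283)
t=2.600: state=(0.140, 0.527, 0.333)
t=2.800: state=(0.104, 0.512, 0.383)
t=3.000: state=(0.079, 0.490, 0.431)
t=3.200: state=(0.060, 0.463, 0.477)
t=3.400: state=(0.047, 0.433, 0.520)
t=3.600: state=(0.037, 0.403, 0.560)
t=3.800: state=(0.030, 0.373, 0.598)
t=4.000: state=(0.024, 0.344, 0.632)
t=4.200: state=(0.020, 0.316, 0.664)
t=4.400: state=(0.017, 0.290, 0.693)
t=4.600: state=(0.015, 0.266, 0.719)
t=4.800: state=(0.013, 0.244, 0.744)
t=5.000: state=(0.011, 0.223, 0.766)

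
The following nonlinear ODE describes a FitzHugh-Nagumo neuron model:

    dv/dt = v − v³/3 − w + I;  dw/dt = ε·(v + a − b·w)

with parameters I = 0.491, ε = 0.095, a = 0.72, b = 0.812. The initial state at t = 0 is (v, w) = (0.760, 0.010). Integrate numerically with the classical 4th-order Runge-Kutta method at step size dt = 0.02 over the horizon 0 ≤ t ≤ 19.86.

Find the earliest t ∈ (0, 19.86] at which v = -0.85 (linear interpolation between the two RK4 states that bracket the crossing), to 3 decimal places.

t=0.000: state=(0.760, 0.010)
step 1 (dt=0.02): k1=(1.095, 0.140), k2=(1.098, 0.141), k3=(1.098, 0.141), k4=(1.101, 0.142); state += dt/6·(k1+2k2+2k3+k4)
t=0.020: state=(0.782, 0.013)
t=0.040: state=(0.804, 0.016)
t=0.060: state=(0.826, 0.019)
continuing one RK4 step at a time; state shown every 50 steps (Δt=1):
t=1.000: state=(1.655, 0.192)
t=2.000: state=(1.789, 0.404)
t=3.000: state=(1.720, 0.601)
t=4.000: state=(1.629, 0.775)
t=5.000: state=(1.530, 0.928)
t=6.000: state=(1.426, 1.060)
t=7.000: state=(1.311, 1.172)
t=8.000: state=(1.181, 1.265)
t=9.000: state=(1.022, 1.338)
t=10.000: state=(0.805, 1.388)
t=11.000: state=(0.441, 1.409)
t=12.000: state=(-0.380, 1.379)
t=12.320: state=(-0.824, 1.349)
next step: t=12.340: state=(-0.854, 1.346) — v has crossed -0.85
linear interpolation between t=12.320 (-0.82422) and t=12.340 (-0.85419) → t≈12.337

t = 12.337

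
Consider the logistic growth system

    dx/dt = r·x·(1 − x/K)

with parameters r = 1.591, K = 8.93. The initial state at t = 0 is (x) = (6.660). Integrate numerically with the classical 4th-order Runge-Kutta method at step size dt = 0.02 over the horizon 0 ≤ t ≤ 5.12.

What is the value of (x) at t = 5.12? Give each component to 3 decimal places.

(x) = (8.929)

t=0.000: state=(6.660)
step 1 (dt=0.02): k1=(2.694), k2=(2.672), k3=(2.672), k4=(2.651); state += dt/6·(k1+2k2+2k3+k4)
t=0.020: state=(6.713)
t=0.040: state=(6.766)
t=0.060: state=(6.818)
continuing one RK4 step at a time; state shown every 10 steps (Δt=0.2):
t=0.200: state=(7.156)
t=0.400: state=(7.565)
t=0.600: state=(7.894)
t=0.800: state=(8.152)
t=1.000: state=(8.350)
t=1.200: state=(8.501)
t=1.400: state=(8.613)
t=1.600: state=(8.698)
t=1.800: state=(8.760)
t=2.000: state=(8.805)
t=2.200: state=(8.839)
t=2.400: state=(8.864)
t=2.600: state=(8.882)
t=2.800: state=(8.895)
t=3.000: state=(8.904)
t=3.200: state=(8.911)
t=3.400: state=(8.916)
t=3.600: state=(8.920)
t=3.800: state=(8.923)
t=4.000: state=(8.925)
t=4.200: state=(8.926)
t=4.400: state=(8.927)
t=4.600: state=(8.928)
t=4.800: state=(8.929)
t=5.000: state=(8.929)
t=5.120: state=(8.929)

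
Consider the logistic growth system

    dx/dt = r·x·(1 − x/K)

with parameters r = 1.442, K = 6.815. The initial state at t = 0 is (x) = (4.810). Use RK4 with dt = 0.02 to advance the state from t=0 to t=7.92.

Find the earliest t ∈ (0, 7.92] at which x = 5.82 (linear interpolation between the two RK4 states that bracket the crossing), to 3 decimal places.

t=0.000: state=(4.810)
step 1 (dt=0.02): k1=(2.041), k2=(2.028), k3=(2.028), k4=(2.016); state += dt/6·(k1+2k2+2k3+k4)
t=0.020: state=(4.851)
t=0.040: state=(4.891)
t=0.060: state=(4.930)
continuing one RK4 step at a time; state shown every 25 steps (Δt=0.5):
t=0.500: state=(5.666)
t=0.600: state=(5.798)
next step: t=0.620: state=(5.822) — x has crossed 5.82
linear interpolation between t=0.600 (5.79765) and t=0.620 (5.82236) → t≈0.618

t = 0.618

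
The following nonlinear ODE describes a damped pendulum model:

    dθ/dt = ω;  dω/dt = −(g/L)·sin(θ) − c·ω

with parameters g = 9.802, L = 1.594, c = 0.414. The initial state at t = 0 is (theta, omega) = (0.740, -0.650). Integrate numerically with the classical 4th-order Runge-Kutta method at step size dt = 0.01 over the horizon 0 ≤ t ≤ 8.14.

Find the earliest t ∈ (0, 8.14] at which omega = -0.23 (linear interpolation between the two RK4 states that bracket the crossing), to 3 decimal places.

t = 1.091

t=0.000: state=(0.740, -0.650)
step 1 (dt=0.01): k1=(-0.650, -3.877), k2=(-0.669, -3.854), k3=(-0.669, -3.854), k4=(-0.689, -3.831); state += dt/6·(k1+2k2+2k3+k4)
t=0.010: state=(0.733, -0.689)
t=0.020: state=(0.726, -0.727)
t=0.030: state=(0.719, -0.764)
continuing one RK4 step at a time; state shown every 50 steps (Δt=0.5):
t=0.500: state=(0.069, -1.680)
t=1.000: state=(-0.556, -0.549)
t=1.090: state=(-0.592, -0.233)
next step: t=1.100: state=(-0.594, -0.198) — omega has crossed -0.23
linear interpolation between t=1.090 (-0.23332) and t=1.100 (-0.19808) → t≈1.091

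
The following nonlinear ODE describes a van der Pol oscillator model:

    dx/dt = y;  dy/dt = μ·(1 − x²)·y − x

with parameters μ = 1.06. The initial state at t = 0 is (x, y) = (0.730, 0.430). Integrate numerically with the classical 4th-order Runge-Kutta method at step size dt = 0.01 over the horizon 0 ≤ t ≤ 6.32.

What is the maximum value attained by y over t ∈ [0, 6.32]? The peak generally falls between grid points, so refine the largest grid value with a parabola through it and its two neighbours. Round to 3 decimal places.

max y = 2.700

t=0.000: state=(0.730, 0.430)
step 1 (dt=0.01): k1=(0.430, -0.517), k2=(0.427, -0.522), k3=(0.427, -0.522), k4=(0.425, -0.527); state += dt/6·(k1+2k2+2k3+k4)
t=0.010: state=(0.734, 0.425)
t=0.020: state=(0.738, 0.419)
t=0.030: state=(0.743, 0.414)
continuing one RK4 step at a time; state shown every 25 steps (Δt=0.25):
t=0.250: state=(0.819, 0.273)
t=0.500: state=(0.863, 0.076)
t=0.750: state=(0.855, -0.143)
t=1.000: state=(0.791, -0.371)
t=1.250: state=(0.668, -0.616)
t=1.500: state=(0.480, -0.894)
t=1.750: state=(0.217, -1.226)
t=2.000: state=(-0.137, -1.609)
t=2.250: state=(-0.583, -1.924)
t=2.500: state=(-1.068, -1.871)
t=2.750: state=(-1.472, -1.283)
t=3.000: state=(-1.696, -0.524)
t=3.250: state=(-1.752, 0.028)
t=3.500: state=(-1.701, 0.354)
t=3.750: state=(-1.585, 0.557)
t=4.000: state=(-1.425, 0.720)
t=4.250: state=(-1.225, 0.890)
t=4.500: state=(-0.976, 1.110)
t=4.750: state=(-0.662, 1.423)
t=5.000: state=(-0.253, 1.876)
t=5.250: state=(0.285, 2.432)
t=5.500: state=(0.939, 2.689)
t=5.750: state=(1.547, 2.003)
t=6.000: state=(1.899, 0.828)
t=6.250: state=(1.997, 0.046)
t=6.320: state=(1.996, -0.089)
largest grid value and its neighbours: y(5.450)=2.69848, y(5.460)=2.69976, y(5.470)=2.69949
parabola through these three points peaks at t≈5.463 with y≈2.69984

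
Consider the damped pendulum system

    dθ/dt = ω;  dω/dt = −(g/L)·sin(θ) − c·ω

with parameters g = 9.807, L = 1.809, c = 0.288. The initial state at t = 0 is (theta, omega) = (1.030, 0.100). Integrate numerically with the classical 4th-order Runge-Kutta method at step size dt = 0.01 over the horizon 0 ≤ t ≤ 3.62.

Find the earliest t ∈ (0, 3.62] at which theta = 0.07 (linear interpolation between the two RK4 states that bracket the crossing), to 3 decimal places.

t=0.000: state=(1.030, 0.100)
step 1 (dt=0.01): k1=(0.100, -4.676), k2=(0.077, -4.671), k3=(0.077, -4.671), k4=(0.053, -4.665); state += dt/6·(k1+2k2+2k3+k4)
t=0.010: state=(1.031, 0.053)
t=0.020: state=(1.031, 0.007)
t=0.030: state=(1.031, -0.040)
continuing one RK4 step at a time; state shown every 20 steps (Δt=0.2):
t=0.200: state=(0.959, -0.797)
t=0.400: state=(0.721, -1.543)
t=0.600: state=(0.361, -2.002)
t=0.740: state=(0.072, -2.082)
next step: t=0.750: state=(0.052, -2.079) — theta has crossed 0.07
linear interpolation between t=0.740 (0.07234) and t=0.750 (0.05153) → t≈0.741

t = 0.741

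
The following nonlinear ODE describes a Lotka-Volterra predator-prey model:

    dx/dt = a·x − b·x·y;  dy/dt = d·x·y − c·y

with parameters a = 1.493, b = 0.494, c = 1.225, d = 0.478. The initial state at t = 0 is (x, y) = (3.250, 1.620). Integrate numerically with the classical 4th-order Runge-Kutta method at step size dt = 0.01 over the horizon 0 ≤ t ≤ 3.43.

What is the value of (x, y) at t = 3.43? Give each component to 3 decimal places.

(x, y) = (1.338, 2.215)

t=0.000: state=(3.250, 1.620)
step 1 (dt=0.01): k1=(2.251, 0.532), k2=(2.255, 0.542), k3=(2.255, 0.542), k4=(2.258, 0.551); state += dt/6·(k1+2k2+2k3+k4)
t=0.010: state=(3.273, 1.625)
t=0.020: state=(3.295, 1.631)
t=0.030: state=(3.318, 1.637)
continuing one RK4 step at a time; state shown every 20 steps (Δt=0.2):
t=0.200: state=(3.708, 1.768)
t=0.400: state=(4.150, 2.016)
t=0.600: state=(4.506, 2.389)
t=0.800: state=(4.681, 2.906)
t=1.000: state=(4.591, 3.551)
t=1.200: state=(4.210, 4.242)
t=1.400: state=(3.619, 4.833)
t=1.600: state=(2.968, 5.182)
t=1.800: state=(2.385, 5.234)
t=2.000: state=(1.933, 5.030)
t=2.200: state=(1.613, 4.660)
t=2.400: state=(1.402, 4.210)
t=2.600: state=(1.276, 3.743)
t=2.800: state=(1.215, 3.299)
t=3.000: state=(1.207, 2.898)
t=3.200: state=(1.243, 2.549)
t=3.400: state=(1.323, 2.255)
t=3.430: state=(1.338, 2.215)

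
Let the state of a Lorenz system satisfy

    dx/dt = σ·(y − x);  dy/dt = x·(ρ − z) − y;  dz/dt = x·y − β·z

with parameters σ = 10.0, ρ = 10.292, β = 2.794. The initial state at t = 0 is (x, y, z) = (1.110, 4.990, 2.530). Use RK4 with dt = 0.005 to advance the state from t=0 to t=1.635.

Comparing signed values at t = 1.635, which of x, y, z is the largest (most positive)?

t=0.000: state=(1.110, 4.990, 2.530)
step 1 (dt=0.005): k1=(38.800, 3.626, -1.530), k2=(37.921, 4.374, -1.024), k3=(37.961, 4.354, -1.037), k4=(37.120, 5.084, -0.540); state += dt/6·(k1+2k2+2k3+k4)
t=0.005: state=(1.300, 5.012, 2.525)
t=0.010: state=(1.481, 5.041, 2.525)
t=0.015: state=(1.656, 5.076, 2.529)
continuing one RK4 step at a time; state shown every 20 steps (Δt=0.1):
t=0.100: state=(4.001, 6.428, 3.279)
t=0.200: state=(6.368, 8.648, 6.005)
t=0.300: state=(8.177, 9.216, 10.501)
t=0.400: state=(8.011, 6.645, 13.788)
t=0.500: state=(5.954, 3.585, 13.496)
t=0.600: state=(3.865, 2.207, 11.369)
t=0.700: state=(2.703, 1.998, 9.164)
t=0.800: state=(2.347, 2.290, 7.386)
t=0.900: state=(2.517, 2.894, 6.127)
t=1.000: state=(3.080, 3.825, 5.450)
t=1.100: state=(4.003, 5.096, 5.507)
t=1.200: state=(5.219, 6.509, 6.533)
t=1.300: state=(6.421, 7.425, 8.569)
t=1.400: state=(6.994, 7.049, 10.841)
t=1.500: state=(6.510, 5.564, 11.966)
t=1.600: state=(5.360, 4.147, 11.531)
t=1.635: state=(4.948, 3.818, 11.139)
compare at T: x=4.948, y=3.818, z=11.139

largest component: z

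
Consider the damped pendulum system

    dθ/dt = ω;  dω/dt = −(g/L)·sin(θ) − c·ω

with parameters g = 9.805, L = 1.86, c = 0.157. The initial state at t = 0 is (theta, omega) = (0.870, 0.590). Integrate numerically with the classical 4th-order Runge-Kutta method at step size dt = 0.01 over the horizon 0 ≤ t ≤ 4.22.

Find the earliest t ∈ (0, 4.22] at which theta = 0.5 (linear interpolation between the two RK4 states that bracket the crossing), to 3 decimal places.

t = 0.606

t=0.000: state=(0.870, 0.590)
step 1 (dt=0.01): k1=(0.590, -4.122), k2=(0.569, -4.129), k3=(0.569, -4.128), k4=(0.549, -4.135); state += dt/6·(k1+2k2+2k3+k4)
t=0.010: state=(0.876, 0.549)
t=0.020: state=(0.881, 0.507)
t=0.030: state=(0.886, 0.466)
continuing one RK4 step at a time; state shown every 20 steps (Δt=0.2):
t=0.200: state=(0.905, -0.242)
t=0.400: state=(0.777, -1.016)
t=0.600: state=(0.510, -1.613)
next step: t=0.610: state=(0.494, -1.636) — theta has crossed 0.5
linear interpolation between t=0.600 (0.51000) and t=0.610 (0.49376) → t≈0.606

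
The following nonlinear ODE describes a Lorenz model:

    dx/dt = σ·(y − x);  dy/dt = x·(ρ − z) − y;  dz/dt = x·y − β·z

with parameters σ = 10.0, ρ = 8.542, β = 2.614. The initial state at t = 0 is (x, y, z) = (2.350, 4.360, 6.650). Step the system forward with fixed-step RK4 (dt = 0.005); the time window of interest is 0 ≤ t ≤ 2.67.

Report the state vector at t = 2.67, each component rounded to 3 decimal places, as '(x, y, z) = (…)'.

(x, y, z) = (4.596, 4.596, 7.655)

t=0.000: state=(2.350, 4.360, 6.650)
step 1 (dt=0.005): k1=(20.100, 0.086, -7.137), k2=(19.600, 0.224, -6.871), k3=(19.616, 0.220, -6.877), k4=(19.130, 0.355, -6.617); state += dt/6·(k1+2k2+2k3+k4)
t=0.005: state=(2.448, 4.361, 6.616)
t=0.010: state=(2.541, 4.364, 6.584)
t=0.015: state=(2.630, 4.367, 6.554)
continuing one RK4 step at a time; state shown every 20 steps (Δt=0.1):
t=0.100: state=(3.682, 4.573, 6.348)
t=0.200: state=(4.383, 4.949, 6.599)
t=0.300: state=(4.849, 5.213, 7.168)
t=0.400: state=(5.094, 5.209, 7.822)
t=0.500: state=(5.076, 4.932, 8.307)
t=0.600: state=(4.837, 4.523, 8.460)
t=0.700: state=(4.498, 4.158, 8.289)
t=0.800: state=(4.194, 3.939, 7.918)
t=0.900: state=(4.006, 3.890, 7.499)
t=1.000: state=(3.961, 3.985, 7.147)
t=1.100: state=(4.045, 4.182, 6.938)
t=1.200: state=(4.220, 4.426, 6.908)
t=1.300: state=(4.437, 4.653, 7.054)
t=1.400: state=(4.632, 4.796, 7.325)
t=1.500: state=(4.749, 4.813, 7.633)
t=1.600: state=(4.756, 4.707, 7.875)
t=1.700: state=(4.662, 4.529, 7.979)
t=1.800: state=(4.510, 4.350, 7.932)
t=1.900: state=(4.359, 4.223, 7.775)
t=2.000: state=(4.252, 4.177, 7.572)
t=2.100: state=(4.213, 4.209, 7.387)
t=2.200: state=(4.241, 4.299, 7.268)
t=2.300: state=(4.321, 4.418, 7.238)
t=2.400: state=(4.425, 4.531, 7.298)
t=2.500: state=(4.522, 4.604, 7.421)
t=2.600: state=(4.583, 4.620, 7.566)
t=2.670: state=(4.596, 4.596, 7.655)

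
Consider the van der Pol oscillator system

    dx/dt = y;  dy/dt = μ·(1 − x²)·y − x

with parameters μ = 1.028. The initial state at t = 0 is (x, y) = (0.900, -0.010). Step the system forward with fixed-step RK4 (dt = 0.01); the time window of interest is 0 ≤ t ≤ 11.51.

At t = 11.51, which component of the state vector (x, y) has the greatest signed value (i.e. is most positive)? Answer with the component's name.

t=0.000: state=(0.900, -0.010)
step 1 (dt=0.01): k1=(-0.010, -0.902), k2=(-0.015, -0.903), k3=(-0.015, -0.903), k4=(-0.019, -0.904); state += dt/6·(k1+2k2+2k3+k4)
t=0.010: state=(0.900, -0.019)
t=0.020: state=(0.900, -0.028)
t=0.030: state=(0.899, -0.037)
continuing one RK4 step at a time; state shown every 50 steps (Δt=0.5):
t=0.500: state=(0.780, -0.476)
t=1.000: state=(0.411, -1.025)
t=1.500: state=(-0.280, -1.752)
t=2.000: state=(-1.226, -1.725)
t=2.500: state=(-1.738, -0.313)
t=3.000: state=(-1.676, 0.434)
t=3.500: state=(-1.368, 0.783)
t=4.000: state=(-0.879, 1.212)
t=4.500: state=(-0.086, 2.053)
t=5.000: state=(1.151, 2.548)
t=5.500: state=(1.949, 0.535)
t=6.000: state=(1.928, -0.395)
t=6.500: state=(1.654, -0.672)
t=7.000: state=(1.256, -0.942)
t=7.500: state=(0.671, -1.461)
t=8.000: state=(-0.293, -2.455)
t=8.500: state=(-1.557, -1.999)
t=9.000: state=(-2.008, -0.048)
t=9.500: state=(-1.860, 0.513)
t=10.000: state=(-1.543, 0.748)
t=10.500: state=(-1.098, 1.067)
t=11.000: state=(-0.420, 1.729)
t=11.500: state=(0.703, 2.689)
t=11.510: state=(0.730, 2.696)
compare at T: x=0.730, y=2.696

largest component: y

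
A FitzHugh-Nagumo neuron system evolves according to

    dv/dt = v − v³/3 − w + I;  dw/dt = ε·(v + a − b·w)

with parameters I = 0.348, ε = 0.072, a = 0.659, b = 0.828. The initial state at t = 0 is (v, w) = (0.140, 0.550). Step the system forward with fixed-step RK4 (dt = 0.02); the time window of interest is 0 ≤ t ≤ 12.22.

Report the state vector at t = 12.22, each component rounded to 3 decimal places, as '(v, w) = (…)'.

t=0.000: state=(0.140, 0.550)
step 1 (dt=0.02): k1=(-0.063, 0.025), k2=(-0.064, 0.025), k3=(-0.064, 0.025), k4=(-0.065, 0.025); state += dt/6·(k1+2k2+2k3+k4)
t=0.020: state=(0.139, 0.550)
t=0.040: state=(0.137, 0.551)
t=0.060: state=(0.136, 0.551)
continuing one RK4 step at a time; state shown every 25 steps (Δt=0.5):
t=0.500: state=(0.096, 0.561)
t=1.000: state=(0.017, 0.570)
t=1.500: state=(-0.119, 0.575)
t=2.000: state=(-0.341, 0.574)
t=2.500: state=(-0.678, 0.563)
t=3.000: state=(-1.100, 0.538)
t=3.500: state=(-1.465, 0.500)
t=4.000: state=(-1.661, 0.453)
t=4.500: state=(-1.729, 0.402)
t=5.000: state=(-1.739, 0.352)
t=5.500: state=(-1.727, 0.304)
t=6.000: state=(-1.707, 0.257)
t=6.500: state=(-1.685, 0.213)
t=7.000: state=(-1.662, 0.171)
t=7.500: state=(-1.639, 0.131)
t=8.000: state=(-1.616, 0.092)
t=8.500: state=(-1.593, 0.056)
t=9.000: state=(-1.570, 0.022)
t=9.500: state=(-1.547, -0.011)
t=10.000: state=(-1.524, -0.042)
t=10.500: state=(-1.501, -0.071)
t=11.000: state=(-1.479, -0.098)
t=11.500: state=(-1.456, -0.124)
t=12.000: state=(-1.434, -0.148)
t=12.220: state=(-1.424, -0.158)

(v, w) = (-1.424, -0.158)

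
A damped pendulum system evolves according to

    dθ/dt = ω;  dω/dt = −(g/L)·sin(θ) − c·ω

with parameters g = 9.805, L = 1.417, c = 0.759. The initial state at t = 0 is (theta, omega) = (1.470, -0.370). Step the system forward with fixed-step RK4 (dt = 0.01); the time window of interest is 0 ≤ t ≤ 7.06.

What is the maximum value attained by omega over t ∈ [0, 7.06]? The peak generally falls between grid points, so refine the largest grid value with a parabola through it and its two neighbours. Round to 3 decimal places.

max omega = 1.771

t=0.000: state=(1.470, -0.370)
step 1 (dt=0.01): k1=(-0.370, -6.604), k2=(-0.403, -6.577), k3=(-0.403, -6.577), k4=(-0.436, -6.551); state += dt/6·(k1+2k2+2k3+k4)
t=0.010: state=(1.466, -0.436)
t=0.020: state=(1.461, -0.501)
t=0.030: state=(1.456, -0.566)
continuing one RK4 step at a time; state shown every 25 steps (Δt=0.25):
t=0.250: state=(1.186, -1.839)
t=0.500: state=(0.597, -2.739)
t=0.750: state=(-0.098, -2.626)
t=1.000: state=(-0.636, -1.570)
t=1.250: state=(-0.857, -0.194)
t=1.500: state=(-0.749, 0.997)
t=1.750: state=(-0.400, 1.688)
t=2.000: state=(0.035, 1.668)
t=2.250: state=(0.382, 1.027)
t=2.500: state=(0.527, 0.129)
t=2.750: state=(0.456, -0.658)
t=3.000: state=(0.229, -1.080)
t=3.250: state=(-0.044, -1.029)
t=3.500: state=(-0.254, -0.599)
t=3.750: state=(-0.331, -0.021)
t=4.000: state=(-0.272, 0.465)
t=4.250: state=(-0.121, 0.695)
t=4.500: state=(0.050, 0.624)
t=4.750: state=(0.172, 0.328)
t=5.000: state=(0.208, -0.039)
t=5.250: state=(0.159, -0.329)
t=5.500: state=(0.059, -0.445)
t=5.750: state=(-0.047, -0.372)
t=6.000: state=(-0.116, -0.171)
t=6.250: state=(-0.130, 0.060)
t=6.500: state=(-0.092, 0.229)
t=6.750: state=(-0.025, 0.281)
t=7.000: state=(0.039, 0.218)
t=7.060: state=(0.051, 0.190)
largest grid value and its neighbours: omega(1.860)=1.77067, omega(1.870)=1.77094, omega(1.880)=1.77001
parabola through these three points peaks at t≈1.867 with omega≈1.77098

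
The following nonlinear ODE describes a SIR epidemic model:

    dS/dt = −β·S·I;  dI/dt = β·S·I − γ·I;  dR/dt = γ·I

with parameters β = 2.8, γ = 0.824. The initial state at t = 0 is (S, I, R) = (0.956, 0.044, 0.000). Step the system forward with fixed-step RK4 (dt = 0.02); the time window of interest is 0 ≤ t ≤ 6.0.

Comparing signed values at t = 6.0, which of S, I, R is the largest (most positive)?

largest component: R

t=0.000: state=(0.956, 0.044, 0.000)
step 1 (dt=0.02): k1=(-0.118, 0.082, 0.036), k2=(-0.120, 0.083, 0.037), k3=(-0.120, 0.083, 0.037), k4=(-0.122, 0.084, 0.038); state += dt/6·(k1+2k2+2k3+k4)
t=0.020: state=(0.954, 0.046, 0.001)
t=0.040: state=(0.951, 0.047, 0.002)
t=0.060: state=(0.949, 0.049, 0.002)
continuing one RK4 step at a time; state shown every 10 steps (Δt=0.2):
t=0.200: state=(0.928, 0.063, 0.009)
t=0.400: state=(0.889, 0.089, 0.021)
t=0.600: state=(0.838, 0.123, 0.039)
t=0.800: state=(0.774, 0.164, 0.062)
t=1.000: state=(0.697, 0.210, 0.093)
t=1.200: state=(0.612, 0.257, 0.131)
t=1.400: state=(0.523, 0.299, 0.177)
t=1.600: state=(0.438, 0.332, 0.230)
t=1.800: state=(0.362, 0.352, 0.286)
t=2.000: state=(0.296, 0.359, 0.345)
t=2.200: state=(0.242, 0.354, 0.404)
t=2.400: state=(0.200, 0.339, 0.461)
t=2.600: state=(0.166, 0.319, 0.515)
t=2.800: state=(0.140, 0.294, 0.566)
t=3.000: state=(0.119, 0.268, 0.612)
t=3.200: state=(0.103, 0.242, 0.654)
t=3.400: state=(0.091, 0.217, 0.692)
t=3.600: state=(0.081, 0.193, 0.726)
t=3.800: state=(0.073, 0.171, 0.756)
t=4.000: state=(0.067, 0.151, 0.782)
t=4.200: state=(0.062, 0.133, 0.806)
t=4.400: state=(0.058, 0.116, 0.826)
t=4.600: state=(0.054, 0.102, 0.844)
t=4.800: state=(0.051, 0.089, 0.860)
t=5.000: state=(0.049, 0.077, 0.873)
t=5.200: state=(0.047, 0.068, 0.885)
t=5.400: state=(0.046, 0.059, 0.896)
t=5.600: state=(0.044, 0.051, 0.905)
t=5.800: state=(0.043, 0.044, 0.913)
t=6.000: state=(0.042, 0.039, 0.919)
compare at T: S=0.042, I=0.039, R=0.919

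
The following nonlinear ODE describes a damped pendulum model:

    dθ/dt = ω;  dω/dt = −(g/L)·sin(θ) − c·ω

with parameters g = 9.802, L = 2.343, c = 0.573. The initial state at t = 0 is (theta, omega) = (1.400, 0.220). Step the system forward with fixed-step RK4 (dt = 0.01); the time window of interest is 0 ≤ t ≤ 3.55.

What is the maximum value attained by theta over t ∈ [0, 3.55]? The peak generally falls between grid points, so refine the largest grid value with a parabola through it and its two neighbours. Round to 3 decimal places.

max theta = 1.406

t=0.000: state=(1.400, 0.220)
step 1 (dt=0.01): k1=(0.220, -4.249), k2=(0.199, -4.237), k3=(0.199, -4.237), k4=(0.178, -4.226); state += dt/6·(k1+2k2+2k3+k4)
t=0.010: state=(1.402, 0.178)
t=0.020: state=(1.404, 0.135)
t=0.030: state=(1.405, 0.094)
continuing one RK4 step at a time; state shown every 20 steps (Δt=0.2):
t=0.200: state=(1.362, -0.582)
t=0.400: state=(1.174, -1.275)
t=0.600: state=(0.863, -1.809)
t=0.800: state=(0.467, -2.099)
t=1.000: state=(0.045, -2.067)
t=1.200: state=(-0.338, -1.721)
t=1.400: state=(-0.629, -1.159)
t=1.600: state=(-0.796, -0.510)
t=1.800: state=(-0.834, 0.126)
t=2.000: state=(-0.751, 0.680)
t=2.200: state=(-0.571, 1.095)
t=2.400: state=(-0.326, 1.319)
t=2.600: state=(-0.058, 1.325)
t=2.800: state=(0.190, 1.125)
t=3.000: state=(0.382, 0.775)
t=3.200: state=(0.495, 0.350)
t=3.400: state=(0.522, -0.078)
t=3.550: state=(0.488, -0.364)
largest grid value and its neighbours: theta(0.040)=1.40543, theta(0.050)=1.40574, theta(0.060)=1.40564
parabola through these three points peaks at t≈0.053 with theta≈1.40575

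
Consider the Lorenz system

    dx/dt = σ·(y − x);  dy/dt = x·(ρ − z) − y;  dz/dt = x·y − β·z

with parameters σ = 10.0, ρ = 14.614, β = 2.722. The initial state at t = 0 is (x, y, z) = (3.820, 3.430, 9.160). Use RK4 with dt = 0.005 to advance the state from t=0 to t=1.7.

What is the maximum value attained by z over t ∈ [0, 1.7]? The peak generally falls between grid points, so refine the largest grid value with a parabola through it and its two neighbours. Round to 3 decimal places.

t=0.000: state=(3.820, 3.430, 9.160)
step 1 (dt=0.005): k1=(-3.900, 17.404, -11.831), k2=(-3.367, 17.420, -11.618), k3=(-3.380, 17.426, -11.615), k4=(-2.860, 17.446, -11.399); state += dt/6·(k1+2k2+2k3+k4)
t=0.005: state=(3.803, 3.517, 9.102)
t=0.010: state=(3.791, 3.604, 9.046)
t=0.015: state=(3.784, 3.692, 8.992)
continuing one RK4 step at a time; state shown every 20 steps (Δt=0.1):
t=0.100: state=(4.244, 5.301, 8.488)
t=0.200: state=(5.725, 7.544, 9.288)
t=0.300: state=(7.613, 9.354, 12.159)
t=0.400: state=(8.664, 8.780, 16.025)
t=0.500: state=(7.738, 5.959, 17.610)
t=0.600: state=(5.732, 3.801, 16.196)
t=0.700: state=(4.237, 3.238, 13.792)
t=0.800: state=(3.719, 3.646, 11.659)
t=0.900: state=(4.017, 4.658, 10.263)
t=1.000: state=(4.958, 6.173, 9.942)
t=1.100: state=(6.352, 7.840, 11.092)
t=1.200: state=(7.661, 8.613, 13.649)
t=1.300: state=(7.948, 7.501, 16.077)
t=1.400: state=(6.908, 5.462, 16.475)
t=1.500: state=(5.467, 4.195, 15.089)
t=1.600: state=(4.546, 4.005, 13.228)
t=1.700: state=(4.373, 4.546, 11.707)
largest grid value and its neighbours: z(0.490)=17.61125, z(0.495)=17.61467, z(0.500)=17.60968
parabola through these three points peaks at t≈0.495 with z≈17.61470

max z = 17.615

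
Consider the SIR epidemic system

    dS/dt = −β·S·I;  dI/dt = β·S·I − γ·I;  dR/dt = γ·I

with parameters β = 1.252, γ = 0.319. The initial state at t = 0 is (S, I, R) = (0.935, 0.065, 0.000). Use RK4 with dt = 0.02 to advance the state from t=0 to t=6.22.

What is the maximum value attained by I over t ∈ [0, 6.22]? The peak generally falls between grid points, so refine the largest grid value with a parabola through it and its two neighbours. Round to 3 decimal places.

max I = 0.414

t=0.000: state=(0.935, 0.065, 0.000)
step 1 (dt=0.02): k1=(-0.076, 0.055, 0.021), k2=(-0.077, 0.056, 0.021), k3=(-0.077, 0.056, 0.021), k4=(-0.077, 0.056, 0.021); state += dt/6·(k1+2k2+2k3+k4)
t=0.020: state=(0.933, 0.066, 0.000)
t=0.040: state=(0.932, 0.067, 0.001)
t=0.060: state=(0.930, 0.068, 0.001)
continuing one RK4 step at a time; state shown every 25 steps (Δt=0.5):
t=0.500: state=(0.889, 0.098, 0.013)
t=1.000: state=(0.825, 0.143, 0.032)
t=1.500: state=(0.741, 0.200, 0.059)
t=2.000: state=(0.642, 0.262, 0.096)
t=2.500: state=(0.534, 0.323, 0.143)
t=3.000: state=(0.429, 0.372, 0.198)
t=3.500: state=(0.336, 0.403, 0.261)
t=4.000: state=(0.260, 0.414, 0.326)
t=4.500: state=(0.201, 0.407, 0.392)
t=5.000: state=(0.157, 0.388, 0.455)
t=5.500: state=(0.124, 0.361, 0.515)
t=6.000: state=(0.100, 0.330, 0.570)
t=6.220: state=(0.091, 0.316, 0.593)
largest grid value and its neighbours: I(4.020)=0.41394, I(4.040)=0.41395, I(4.060)=0.41394
parabola through these three points peaks at t≈4.039 with I≈0.41395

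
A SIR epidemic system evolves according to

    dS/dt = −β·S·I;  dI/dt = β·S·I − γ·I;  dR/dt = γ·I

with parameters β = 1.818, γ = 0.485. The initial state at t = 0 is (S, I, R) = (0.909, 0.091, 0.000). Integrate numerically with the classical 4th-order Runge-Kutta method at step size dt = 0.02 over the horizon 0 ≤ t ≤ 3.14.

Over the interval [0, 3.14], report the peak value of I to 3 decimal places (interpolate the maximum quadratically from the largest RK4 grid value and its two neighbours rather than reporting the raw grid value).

t=0.000: state=(0.909, 0.091, 0.000)
step 1 (dt=0.02): k1=(-0.150, 0.106, 0.044), k2=(-0.152, 0.107, 0.045), k3=(-0.152, 0.107, 0.045), k4=(-0.153, 0.108, 0.045); state += dt/6·(k1+2k2+2k3+k4)
t=0.020: state=(0.906, 0.093, 0.001)
t=0.040: state=(0.903, 0.095, 0.002)
t=0.060: state=(0.900, 0.098, 0.003)
continuing one RK4 step at a time; state shown every 10 steps (Δt=0.2):
t=0.200: state=(0.876, 0.114, 0.010)
t=0.400: state=(0.836, 0.142, 0.022)
t=0.600: state=(0.790, 0.173, 0.038)
t=0.800: state=(0.737, 0.207, 0.056)
t=1.000: state=(0.679, 0.243, 0.078)
t=1.200: state=(0.618, 0.279, 0.103)
t=1.400: state=(0.555, 0.314, 0.132)
t=1.600: state=(0.492, 0.344, 0.164)
t=1.800: state=(0.432, 0.370, 0.198)
t=2.000: state=(0.376, 0.388, 0.235)
t=2.200: state=(0.326, 0.400, 0.274)
t=2.400: state=(0.281, 0.406, 0.313)
t=2.600: state=(0.243, 0.405, 0.352)
t=2.800: state=(0.210, 0.399, 0.391)
t=3.000: state=(0.182, 0.389, 0.429)
t=3.140: state=(0.165, 0.380, 0.455)
largest grid value and its neighbours: I(2.460)=0.40616, I(2.480)=0.40617, I(2.500)=0.40612
parabola through these three points peaks at t≈2.473 with I≈0.40617

max I = 0.406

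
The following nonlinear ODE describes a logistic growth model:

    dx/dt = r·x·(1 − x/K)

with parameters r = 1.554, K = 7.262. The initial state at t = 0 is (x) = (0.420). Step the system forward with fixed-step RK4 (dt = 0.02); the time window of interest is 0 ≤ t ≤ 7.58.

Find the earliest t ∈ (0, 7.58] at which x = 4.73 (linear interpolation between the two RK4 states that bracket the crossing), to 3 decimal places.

t = 2.198

t=0.000: state=(0.420)
step 1 (dt=0.02): k1=(0.615), k2=(0.623), k3=(0.623), k4=(0.632); state += dt/6·(k1+2k2+2k3+k4)
t=0.020: state=(0.432)
t=0.040: state=(0.445)
t=0.060: state=(0.458)
continuing one RK4 step at a time; state shown every 25 steps (Δt=0.5):
t=0.500: state=(0.855)
t=1.000: state=(1.634)
t=1.500: state=(2.811)
t=2.000: state=(4.202)
t=2.180: state=(4.684)
next step: t=2.200: state=(4.735) — x has crossed 4.73
linear interpolation between t=2.180 (4.68400) and t=2.200 (4.73545) → t≈2.198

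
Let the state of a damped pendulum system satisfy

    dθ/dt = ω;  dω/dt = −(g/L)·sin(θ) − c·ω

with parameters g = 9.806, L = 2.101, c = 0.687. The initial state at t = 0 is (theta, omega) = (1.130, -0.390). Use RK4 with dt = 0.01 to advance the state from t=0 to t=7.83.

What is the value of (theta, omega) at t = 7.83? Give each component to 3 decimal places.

(theta, omega) = (-0.055, 0.125)

t=0.000: state=(1.130, -0.390)
step 1 (dt=0.01): k1=(-0.390, -3.953), k2=(-0.410, -3.936), k3=(-0.410, -3.936), k4=(-0.429, -3.918); state += dt/6·(k1+2k2+2k3+k4)
t=0.010: state=(1.126, -0.429)
t=0.020: state=(1.121, -0.468)
t=0.030: state=(1.117, -0.507)
continuing one RK4 step at a time; state shown every 50 steps (Δt=0.5):
t=0.500: state=(0.533, -1.765)
t=1.000: state=(-0.327, -1.367)
t=1.500: state=(-0.656, 0.078)
t=2.000: state=(-0.334, 1.043)
t=2.500: state=(0.184, 0.839)
t=3.000: state=(0.389, -0.044)
t=3.500: state=(0.193, -0.632)
t=4.000: state=(-0.117, -0.493)
t=4.500: state=(-0.233, 0.044)
t=5.000: state=(-0.108, 0.386)
t=5.500: state=(0.077, 0.285)
t=6.000: state=(0.139, -0.042)
t=6.500: state=(0.059, -0.236)
t=7.000: state=(-0.051, -0.163)
t=7.500: state=(-0.083, 0.035)
t=7.830: state=(-0.055, 0.125)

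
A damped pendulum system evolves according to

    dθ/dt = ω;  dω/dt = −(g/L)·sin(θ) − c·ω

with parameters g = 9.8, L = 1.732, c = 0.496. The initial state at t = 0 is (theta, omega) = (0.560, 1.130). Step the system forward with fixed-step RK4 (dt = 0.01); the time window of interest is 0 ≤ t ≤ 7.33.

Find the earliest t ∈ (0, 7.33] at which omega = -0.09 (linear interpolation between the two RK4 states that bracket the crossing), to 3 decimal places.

t = 0.321

t=0.000: state=(0.560, 1.130)
step 1 (dt=0.01): k1=(1.130, -3.566), k2=(1.112, -3.584), k3=(1.112, -3.584), k4=(1.094, -3.601); state += dt/6·(k1+2k2+2k3+k4)
t=0.010: state=(0.571, 1.094)
t=0.020: state=(0.582, 1.058)
t=0.030: state=(0.592, 1.021)
continuing one RK4 step at a time; state shown every 25 steps (Δt=0.25):
t=0.250: state=(0.725, 0.179)
t=0.320: state=(0.728, -0.086)
next step: t=0.330: state=(0.727, -0.123) — omega has crossed -0.09
linear interpolation between t=0.320 (-0.08603) and t=0.330 (-0.12315) → t≈0.321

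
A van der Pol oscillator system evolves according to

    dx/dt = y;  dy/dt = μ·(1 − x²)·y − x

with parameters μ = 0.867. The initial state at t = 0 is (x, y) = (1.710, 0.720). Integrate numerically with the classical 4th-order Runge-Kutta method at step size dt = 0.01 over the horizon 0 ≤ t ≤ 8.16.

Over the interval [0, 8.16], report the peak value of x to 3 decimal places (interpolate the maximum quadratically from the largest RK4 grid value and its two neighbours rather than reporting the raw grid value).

max x = 2.006

t=0.000: state=(1.710, 0.720)
step 1 (dt=0.01): k1=(0.720, -2.911), k2=(0.705, -2.898), k3=(0.706, -2.898), k4=(0.691, -2.884); state += dt/6·(k1+2k2+2k3+k4)
t=0.010: state=(1.717, 0.691)
t=0.020: state=(1.724, 0.662)
t=0.030: state=(1.730, 0.634)
continuing one RK4 step at a time; state shown every 50 steps (Δt=0.5):
t=0.500: state=(1.779, -0.296)
t=1.000: state=(1.512, -0.730)
t=1.500: state=(1.055, -1.117)
t=2.000: state=(0.351, -1.766)
t=2.500: state=(-0.743, -2.501)
t=3.000: state=(-1.777, -1.237)
t=3.500: state=(-1.982, 0.183)
t=4.000: state=(-1.758, 0.641)
t=4.500: state=(-1.365, 0.934)
t=5.000: state=(-0.797, 1.388)
t=5.500: state=(0.087, 2.202)
t=6.000: state=(1.303, 2.273)
t=6.500: state=(1.975, 0.409)
t=7.000: state=(1.920, -0.450)
t=7.500: state=(1.609, -0.767)
t=8.000: state=(1.150, -1.097)
t=8.160: state=(0.963, -1.247)
largest grid value and its neighbours: x(6.650)=2.00581, x(6.660)=2.00601, x(6.670)=2.00600
parabola through these three points peaks at t≈6.665 with x≈2.00603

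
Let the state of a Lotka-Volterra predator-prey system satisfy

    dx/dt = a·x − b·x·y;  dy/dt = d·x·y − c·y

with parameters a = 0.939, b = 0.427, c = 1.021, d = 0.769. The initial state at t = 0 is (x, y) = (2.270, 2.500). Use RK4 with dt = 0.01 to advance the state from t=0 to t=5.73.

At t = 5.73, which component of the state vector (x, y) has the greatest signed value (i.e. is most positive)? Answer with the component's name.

t=0.000: state=(2.270, 2.500)
step 1 (dt=0.01): k1=(-0.292, 1.812), k2=(-0.300, 1.815), k3=(-0.300, 1.815), k4=(-0.309, 1.819); state += dt/6·(k1+2k2+2k3+k4)
t=0.010: state=(2.267, 2.518)
t=0.020: state=(2.264, 2.536)
t=0.030: state=(2.260, 2.555)
continuing one RK4 step at a time; state shown every 20 steps (Δt=0.2):
t=0.200: state=(2.178, 2.872)
t=0.400: state=(2.024, 3.237)
t=0.600: state=(1.827, 3.550)
t=0.800: state=(1.611, 3.770)
t=1.000: state=(1.401, 3.875)
t=1.200: state=(1.214, 3.861)
t=1.400: state=(1.058, 3.748)
t=1.600: state=(0.934, 3.560)
t=1.800: state=(0.840, 3.325)
t=2.000: state=(0.771, 3.068)
t=2.200: state=(0.724, 2.805)
t=2.400: state=(0.695, 2.550)
t=2.600: state=(0.682, 2.311)
t=2.800: state=(0.682, 2.092)
t=3.000: state=(0.694, 1.896)
t=3.200: state=(0.717, 1.722)
t=3.400: state=(0.752, 1.572)
t=3.600: state=(0.798, 1.444)
t=3.800: state=(0.855, 1.336)
t=4.000: state=(0.924, 1.249)
t=4.200: state=(1.005, 1.181)
t=4.400: state=(1.099, 1.132)
t=4.600: state=(1.206, 1.102)
t=4.800: state=(1.325, 1.091)
t=5.000: state=(1.456, 1.101)
t=5.200: state=(1.597, 1.135)
t=5.400: state=(1.745, 1.197)
t=5.600: state=(1.893, 1.291)
t=5.730: state=(1.987, 1.372)
compare at T: x=1.987, y=1.372

largest component: x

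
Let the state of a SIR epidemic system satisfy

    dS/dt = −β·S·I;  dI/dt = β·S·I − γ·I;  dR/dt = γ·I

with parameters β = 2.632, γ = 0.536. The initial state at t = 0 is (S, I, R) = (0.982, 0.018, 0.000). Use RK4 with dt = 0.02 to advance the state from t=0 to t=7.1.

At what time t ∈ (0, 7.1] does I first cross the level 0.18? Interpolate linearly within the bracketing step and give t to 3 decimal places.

t=0.000: state=(0.982, 0.018, 0.000)
step 1 (dt=0.02): k1=(-0.047, 0.037, 0.010), k2=(-0.047, 0.038, 0.010), k3=(-0.047, 0.038, 0.010), k4=(-0.048, 0.038, 0.010); state += dt/6·(k1+2k2+2k3+k4)
t=0.020: state=(0.981, 0.019, 0.000)
t=0.040: state=(0.980, 0.020, 0.000)
t=0.060: state=(0.979, 0.020, 0.001)
continuing one RK4 step at a time; state shown every 25 steps (Δt=0.5):
t=0.500: state=(0.943, 0.049, 0.008)
t=1.000: state=(0.847, 0.123, 0.030)
t=1.220: state=(0.778, 0.175, 0.048)
next step: t=1.240: state=(0.770, 0.180, 0.049) — I has crossed 0.18
linear interpolation between t=1.220 (0.17489) and t=1.240 (0.18022) → t≈1.239

t = 1.239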